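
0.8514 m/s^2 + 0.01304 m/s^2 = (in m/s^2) 0.8644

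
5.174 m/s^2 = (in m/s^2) 5.174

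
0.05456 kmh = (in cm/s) 1.516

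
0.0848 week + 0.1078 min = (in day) 0.5937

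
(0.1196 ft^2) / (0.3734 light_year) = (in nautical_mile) 1.698e-21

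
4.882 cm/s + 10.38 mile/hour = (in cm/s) 468.9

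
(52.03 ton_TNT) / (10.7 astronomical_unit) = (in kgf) 0.01387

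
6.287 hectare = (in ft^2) 6.767e+05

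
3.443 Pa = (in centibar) 0.003443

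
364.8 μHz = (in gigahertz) 3.648e-13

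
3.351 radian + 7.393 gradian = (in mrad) 3467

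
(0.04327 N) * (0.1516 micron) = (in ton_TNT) 1.568e-18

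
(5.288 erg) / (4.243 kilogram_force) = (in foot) 4.169e-08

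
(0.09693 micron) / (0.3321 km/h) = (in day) 1.216e-11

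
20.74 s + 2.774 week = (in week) 2.774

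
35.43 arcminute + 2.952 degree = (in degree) 3.542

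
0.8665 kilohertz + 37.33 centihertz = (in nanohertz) 8.669e+11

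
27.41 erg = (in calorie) 6.551e-07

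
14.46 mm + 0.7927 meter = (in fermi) 8.072e+14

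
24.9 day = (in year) 0.06822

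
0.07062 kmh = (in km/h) 0.07062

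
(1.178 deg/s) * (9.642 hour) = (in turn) 113.6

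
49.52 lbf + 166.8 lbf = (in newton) 962.2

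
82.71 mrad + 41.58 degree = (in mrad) 808.4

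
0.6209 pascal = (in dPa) 6.209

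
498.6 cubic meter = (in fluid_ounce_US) 1.686e+07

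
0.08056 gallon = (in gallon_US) 0.08056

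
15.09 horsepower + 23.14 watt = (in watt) 1.128e+04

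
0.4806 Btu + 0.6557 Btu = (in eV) 7.483e+21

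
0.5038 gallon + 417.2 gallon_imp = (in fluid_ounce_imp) 6.682e+04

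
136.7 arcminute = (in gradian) 2.531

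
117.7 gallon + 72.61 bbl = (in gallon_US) 3167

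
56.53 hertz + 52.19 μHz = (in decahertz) 5.653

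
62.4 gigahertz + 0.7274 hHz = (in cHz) 6.24e+12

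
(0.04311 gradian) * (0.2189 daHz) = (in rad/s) 0.001482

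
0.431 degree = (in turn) 0.001197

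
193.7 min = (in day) 0.1345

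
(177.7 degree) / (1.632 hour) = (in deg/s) 0.03025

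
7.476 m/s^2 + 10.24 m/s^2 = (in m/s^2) 17.72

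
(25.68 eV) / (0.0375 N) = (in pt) 3.11e-13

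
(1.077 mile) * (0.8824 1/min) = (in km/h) 91.77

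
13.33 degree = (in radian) 0.2327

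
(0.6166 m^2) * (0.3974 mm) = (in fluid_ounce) 8.286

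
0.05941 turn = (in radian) 0.3733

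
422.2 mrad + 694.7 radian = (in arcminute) 2.39e+06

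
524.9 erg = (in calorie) 1.255e-05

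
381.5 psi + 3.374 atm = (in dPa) 2.972e+07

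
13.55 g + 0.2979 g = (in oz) 0.4885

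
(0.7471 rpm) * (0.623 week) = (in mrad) 2.948e+07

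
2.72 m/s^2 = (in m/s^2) 2.72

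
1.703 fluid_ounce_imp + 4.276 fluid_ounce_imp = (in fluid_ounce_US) 5.744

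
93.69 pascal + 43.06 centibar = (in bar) 0.4315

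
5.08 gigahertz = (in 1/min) 3.048e+11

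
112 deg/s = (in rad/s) 1.955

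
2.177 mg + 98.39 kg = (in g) 9.839e+04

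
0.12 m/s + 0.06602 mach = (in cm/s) 2260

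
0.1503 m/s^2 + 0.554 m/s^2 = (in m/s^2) 0.7043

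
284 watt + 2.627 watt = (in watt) 286.6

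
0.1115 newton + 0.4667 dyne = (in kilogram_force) 0.01137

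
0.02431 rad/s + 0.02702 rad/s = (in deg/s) 2.941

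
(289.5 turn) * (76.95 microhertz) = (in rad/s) 0.14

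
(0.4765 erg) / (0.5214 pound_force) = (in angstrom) 205.4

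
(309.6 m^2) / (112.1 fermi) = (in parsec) 0.0895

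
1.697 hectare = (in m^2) 1.697e+04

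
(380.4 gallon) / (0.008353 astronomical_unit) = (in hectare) 1.152e-13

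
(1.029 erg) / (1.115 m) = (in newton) 9.229e-08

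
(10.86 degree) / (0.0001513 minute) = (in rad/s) 20.88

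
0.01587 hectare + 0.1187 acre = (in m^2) 639.1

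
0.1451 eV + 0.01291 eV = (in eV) 0.158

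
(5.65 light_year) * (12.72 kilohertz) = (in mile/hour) 1.521e+21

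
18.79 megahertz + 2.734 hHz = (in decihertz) 1.879e+08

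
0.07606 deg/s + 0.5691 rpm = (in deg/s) 3.491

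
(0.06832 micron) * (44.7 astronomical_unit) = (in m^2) 4.569e+05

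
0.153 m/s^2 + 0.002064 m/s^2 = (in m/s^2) 0.1551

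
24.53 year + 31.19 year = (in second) 1.757e+09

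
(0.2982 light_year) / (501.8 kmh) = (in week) 3.347e+07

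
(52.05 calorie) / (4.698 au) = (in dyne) 3.099e-05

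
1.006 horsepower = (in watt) 750.2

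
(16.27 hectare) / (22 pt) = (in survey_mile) 1.303e+04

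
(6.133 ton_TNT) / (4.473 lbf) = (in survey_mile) 8.014e+05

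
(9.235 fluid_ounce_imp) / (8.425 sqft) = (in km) 3.352e-07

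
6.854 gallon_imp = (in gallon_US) 8.231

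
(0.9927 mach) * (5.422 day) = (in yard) 1.732e+08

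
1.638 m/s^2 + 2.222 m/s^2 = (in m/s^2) 3.86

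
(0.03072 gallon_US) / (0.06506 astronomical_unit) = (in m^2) 1.195e-14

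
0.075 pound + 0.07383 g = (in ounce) 1.203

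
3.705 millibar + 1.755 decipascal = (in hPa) 3.707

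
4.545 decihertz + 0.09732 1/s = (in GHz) 5.518e-10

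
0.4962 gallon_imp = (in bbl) 0.01419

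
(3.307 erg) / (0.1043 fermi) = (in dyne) 3.171e+14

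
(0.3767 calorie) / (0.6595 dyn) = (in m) 2.39e+05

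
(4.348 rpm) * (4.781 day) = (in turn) 2.993e+04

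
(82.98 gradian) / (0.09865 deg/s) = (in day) 0.008762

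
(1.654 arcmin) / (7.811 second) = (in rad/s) 6.16e-05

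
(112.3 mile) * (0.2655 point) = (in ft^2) 182.2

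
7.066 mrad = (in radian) 0.007066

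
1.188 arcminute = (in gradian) 0.022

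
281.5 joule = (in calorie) 67.28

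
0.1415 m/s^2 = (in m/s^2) 0.1415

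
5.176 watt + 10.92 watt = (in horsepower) 0.02159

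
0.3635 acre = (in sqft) 1.583e+04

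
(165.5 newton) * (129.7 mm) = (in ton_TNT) 5.13e-09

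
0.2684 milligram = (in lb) 5.917e-07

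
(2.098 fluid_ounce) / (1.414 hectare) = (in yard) 4.799e-09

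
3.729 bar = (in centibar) 372.9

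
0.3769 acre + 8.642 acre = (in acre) 9.019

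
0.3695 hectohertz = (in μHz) 3.695e+07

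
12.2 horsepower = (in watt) 9098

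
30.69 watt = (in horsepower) 0.04116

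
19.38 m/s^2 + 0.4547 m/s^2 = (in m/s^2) 19.83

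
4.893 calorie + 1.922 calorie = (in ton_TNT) 6.815e-09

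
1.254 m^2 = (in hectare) 0.0001254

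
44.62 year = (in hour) 3.909e+05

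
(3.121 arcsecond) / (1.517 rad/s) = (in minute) 1.662e-07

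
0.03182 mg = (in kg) 3.182e-08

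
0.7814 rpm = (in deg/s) 4.688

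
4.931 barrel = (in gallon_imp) 172.4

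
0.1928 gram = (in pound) 0.0004251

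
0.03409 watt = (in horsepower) 4.572e-05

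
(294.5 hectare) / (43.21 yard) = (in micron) 7.454e+10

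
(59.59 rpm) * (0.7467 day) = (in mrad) 4.026e+08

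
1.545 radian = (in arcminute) 5311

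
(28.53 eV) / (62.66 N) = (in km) 7.295e-23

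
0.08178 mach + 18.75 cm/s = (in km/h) 100.9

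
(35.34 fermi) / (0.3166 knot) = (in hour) 6.027e-17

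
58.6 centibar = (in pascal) 5.86e+04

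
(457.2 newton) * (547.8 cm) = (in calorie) 598.6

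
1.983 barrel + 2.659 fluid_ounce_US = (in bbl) 1.983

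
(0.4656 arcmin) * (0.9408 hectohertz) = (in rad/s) 0.01274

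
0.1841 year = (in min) 9.676e+04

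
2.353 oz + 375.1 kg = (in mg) 3.752e+08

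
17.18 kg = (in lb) 37.88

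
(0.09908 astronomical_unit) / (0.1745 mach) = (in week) 412.5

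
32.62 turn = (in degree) 1.174e+04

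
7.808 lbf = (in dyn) 3.473e+06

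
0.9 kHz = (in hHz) 9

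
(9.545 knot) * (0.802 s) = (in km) 0.003938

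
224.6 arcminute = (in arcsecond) 1.348e+04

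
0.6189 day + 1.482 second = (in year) 0.001696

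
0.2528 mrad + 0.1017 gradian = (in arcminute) 6.361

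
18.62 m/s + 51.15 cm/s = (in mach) 0.05619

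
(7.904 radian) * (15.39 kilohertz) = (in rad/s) 1.216e+05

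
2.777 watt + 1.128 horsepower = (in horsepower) 1.132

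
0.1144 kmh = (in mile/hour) 0.07108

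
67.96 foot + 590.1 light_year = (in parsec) 180.9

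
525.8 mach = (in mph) 4.005e+05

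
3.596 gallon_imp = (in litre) 16.35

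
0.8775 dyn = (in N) 8.775e-06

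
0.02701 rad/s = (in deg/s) 1.548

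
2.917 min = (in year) 5.55e-06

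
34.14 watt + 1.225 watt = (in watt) 35.37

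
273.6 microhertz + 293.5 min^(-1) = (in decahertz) 0.4892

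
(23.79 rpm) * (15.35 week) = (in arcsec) 4.771e+12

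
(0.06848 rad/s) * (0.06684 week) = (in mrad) 2.768e+06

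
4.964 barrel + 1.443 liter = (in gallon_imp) 173.9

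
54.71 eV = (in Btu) 8.308e-21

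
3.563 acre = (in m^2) 1.442e+04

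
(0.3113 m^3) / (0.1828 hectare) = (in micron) 170.3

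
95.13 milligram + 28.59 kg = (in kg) 28.59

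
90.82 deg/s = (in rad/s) 1.585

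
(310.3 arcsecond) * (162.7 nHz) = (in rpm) 2.337e-09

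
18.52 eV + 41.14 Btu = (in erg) 4.34e+11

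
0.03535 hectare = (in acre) 0.08735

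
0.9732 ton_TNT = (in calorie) 9.732e+08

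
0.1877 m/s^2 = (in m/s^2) 0.1877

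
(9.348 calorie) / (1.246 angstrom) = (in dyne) 3.139e+16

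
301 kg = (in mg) 3.01e+08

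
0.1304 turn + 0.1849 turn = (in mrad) 1981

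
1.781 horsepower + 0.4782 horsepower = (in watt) 1685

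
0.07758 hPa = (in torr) 0.05819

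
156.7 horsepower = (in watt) 1.169e+05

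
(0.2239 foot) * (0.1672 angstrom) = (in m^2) 1.141e-12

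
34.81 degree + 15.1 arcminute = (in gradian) 38.96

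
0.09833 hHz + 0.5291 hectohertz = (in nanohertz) 6.274e+10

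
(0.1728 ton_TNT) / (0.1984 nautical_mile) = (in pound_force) 4.424e+05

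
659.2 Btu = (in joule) 6.955e+05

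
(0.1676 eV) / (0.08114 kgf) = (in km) 3.375e-23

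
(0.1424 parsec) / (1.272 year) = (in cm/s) 1.095e+10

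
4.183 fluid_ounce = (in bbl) 0.0007781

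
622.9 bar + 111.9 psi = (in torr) 4.73e+05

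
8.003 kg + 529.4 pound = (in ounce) 8753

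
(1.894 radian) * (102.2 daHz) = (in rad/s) 1936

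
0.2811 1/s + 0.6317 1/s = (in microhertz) 9.128e+05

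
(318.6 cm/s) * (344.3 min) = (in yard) 7.198e+04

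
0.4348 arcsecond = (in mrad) 0.002108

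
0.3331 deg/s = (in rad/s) 0.005814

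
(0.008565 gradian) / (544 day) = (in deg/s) 1.64e-10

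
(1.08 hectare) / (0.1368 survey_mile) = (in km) 0.04906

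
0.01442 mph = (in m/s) 0.006446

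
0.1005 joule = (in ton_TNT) 2.402e-11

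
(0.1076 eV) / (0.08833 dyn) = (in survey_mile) 1.213e-17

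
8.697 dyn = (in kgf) 8.868e-06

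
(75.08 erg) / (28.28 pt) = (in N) 0.0007526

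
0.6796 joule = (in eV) 4.242e+18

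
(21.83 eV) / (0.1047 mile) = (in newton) 2.076e-20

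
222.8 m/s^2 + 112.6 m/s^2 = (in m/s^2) 335.4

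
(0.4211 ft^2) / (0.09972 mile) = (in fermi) 2.438e+11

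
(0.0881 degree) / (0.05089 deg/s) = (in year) 5.49e-08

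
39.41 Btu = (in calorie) 9938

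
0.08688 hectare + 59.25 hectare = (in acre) 146.6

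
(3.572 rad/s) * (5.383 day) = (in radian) 1.661e+06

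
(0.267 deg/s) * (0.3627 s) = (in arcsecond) 348.6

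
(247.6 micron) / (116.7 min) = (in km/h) 1.273e-07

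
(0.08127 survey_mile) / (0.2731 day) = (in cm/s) 0.5543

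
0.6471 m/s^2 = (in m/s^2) 0.6471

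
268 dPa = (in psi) 0.003887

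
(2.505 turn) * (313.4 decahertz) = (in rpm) 4.71e+05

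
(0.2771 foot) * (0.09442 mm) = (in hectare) 7.975e-10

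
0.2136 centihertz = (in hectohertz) 2.136e-05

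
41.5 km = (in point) 1.176e+08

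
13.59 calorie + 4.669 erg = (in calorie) 13.59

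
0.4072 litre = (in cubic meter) 0.0004072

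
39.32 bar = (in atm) 38.81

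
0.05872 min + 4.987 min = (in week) 0.0005006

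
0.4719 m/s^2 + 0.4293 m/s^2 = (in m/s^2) 0.9012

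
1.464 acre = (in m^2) 5925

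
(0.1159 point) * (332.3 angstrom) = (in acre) 3.357e-16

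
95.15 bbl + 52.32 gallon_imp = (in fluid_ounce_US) 5.196e+05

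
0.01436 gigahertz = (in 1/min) 8.616e+08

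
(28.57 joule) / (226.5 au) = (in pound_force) 1.896e-13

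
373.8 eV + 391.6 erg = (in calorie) 9.359e-06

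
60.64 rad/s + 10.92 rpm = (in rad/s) 61.78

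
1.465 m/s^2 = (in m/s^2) 1.465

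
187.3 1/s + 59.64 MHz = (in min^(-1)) 3.578e+09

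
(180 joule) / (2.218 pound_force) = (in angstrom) 1.824e+11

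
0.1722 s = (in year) 5.46e-09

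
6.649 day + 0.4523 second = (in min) 9575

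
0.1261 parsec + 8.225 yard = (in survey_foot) 1.277e+16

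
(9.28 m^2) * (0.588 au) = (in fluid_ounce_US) 2.76e+16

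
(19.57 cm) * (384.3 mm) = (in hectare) 7.521e-06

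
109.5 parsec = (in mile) 2.099e+15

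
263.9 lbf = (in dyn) 1.174e+08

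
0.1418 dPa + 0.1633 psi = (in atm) 0.01111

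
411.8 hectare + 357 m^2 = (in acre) 1018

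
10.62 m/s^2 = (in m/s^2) 10.62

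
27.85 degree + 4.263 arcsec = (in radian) 0.4861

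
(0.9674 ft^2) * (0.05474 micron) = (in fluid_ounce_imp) 0.0001732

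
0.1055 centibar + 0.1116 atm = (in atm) 0.1126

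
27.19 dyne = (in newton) 0.0002719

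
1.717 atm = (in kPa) 174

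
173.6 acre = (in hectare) 70.25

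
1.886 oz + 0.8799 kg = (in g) 933.4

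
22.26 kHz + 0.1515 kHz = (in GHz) 2.241e-05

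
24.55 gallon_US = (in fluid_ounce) 3142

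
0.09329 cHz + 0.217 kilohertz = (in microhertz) 2.17e+08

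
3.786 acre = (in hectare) 1.532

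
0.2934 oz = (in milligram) 8318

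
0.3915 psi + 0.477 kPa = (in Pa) 3176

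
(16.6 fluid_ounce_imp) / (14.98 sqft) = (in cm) 0.03389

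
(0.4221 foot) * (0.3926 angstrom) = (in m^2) 5.051e-12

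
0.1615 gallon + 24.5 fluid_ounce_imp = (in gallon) 0.3454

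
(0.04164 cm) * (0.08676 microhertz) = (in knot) 7.023e-11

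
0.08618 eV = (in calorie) 3.3e-21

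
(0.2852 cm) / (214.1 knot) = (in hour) 7.193e-09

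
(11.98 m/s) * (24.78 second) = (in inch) 1.169e+04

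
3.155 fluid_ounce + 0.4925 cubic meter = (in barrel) 3.098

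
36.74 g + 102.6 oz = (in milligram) 2.945e+06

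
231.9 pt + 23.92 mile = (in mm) 3.85e+07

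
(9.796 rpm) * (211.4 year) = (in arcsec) 1.411e+15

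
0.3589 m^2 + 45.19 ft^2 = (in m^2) 4.557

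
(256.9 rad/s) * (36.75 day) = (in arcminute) 2.804e+12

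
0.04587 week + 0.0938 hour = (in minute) 468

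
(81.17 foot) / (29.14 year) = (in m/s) 2.692e-08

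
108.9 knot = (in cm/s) 5602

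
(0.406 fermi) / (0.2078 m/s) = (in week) 3.23e-21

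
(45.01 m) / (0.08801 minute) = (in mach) 0.02503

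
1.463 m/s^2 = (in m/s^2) 1.463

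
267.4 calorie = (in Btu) 1.06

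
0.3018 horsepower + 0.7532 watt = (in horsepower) 0.3028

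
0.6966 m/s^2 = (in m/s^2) 0.6966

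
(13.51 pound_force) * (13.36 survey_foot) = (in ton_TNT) 5.849e-08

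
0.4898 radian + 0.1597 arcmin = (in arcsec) 1.01e+05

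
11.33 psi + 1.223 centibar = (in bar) 0.7934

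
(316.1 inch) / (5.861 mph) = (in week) 5.067e-06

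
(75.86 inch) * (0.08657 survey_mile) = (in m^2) 268.5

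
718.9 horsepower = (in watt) 5.361e+05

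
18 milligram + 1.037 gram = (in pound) 0.002326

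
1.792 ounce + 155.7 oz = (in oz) 157.5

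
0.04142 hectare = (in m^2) 414.2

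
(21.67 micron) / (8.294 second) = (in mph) 5.845e-06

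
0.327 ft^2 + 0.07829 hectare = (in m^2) 782.9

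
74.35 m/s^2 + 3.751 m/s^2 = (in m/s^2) 78.1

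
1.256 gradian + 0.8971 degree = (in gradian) 2.253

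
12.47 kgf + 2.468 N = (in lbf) 28.05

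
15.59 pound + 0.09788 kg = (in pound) 15.81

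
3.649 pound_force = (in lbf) 3.649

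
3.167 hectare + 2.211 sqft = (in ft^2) 3.409e+05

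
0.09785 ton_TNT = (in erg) 4.094e+15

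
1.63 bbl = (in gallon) 68.46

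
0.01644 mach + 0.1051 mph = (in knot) 10.97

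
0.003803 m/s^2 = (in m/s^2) 0.003803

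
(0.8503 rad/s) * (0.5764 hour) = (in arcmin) 6.066e+06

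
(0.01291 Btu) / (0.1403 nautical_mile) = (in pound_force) 0.01178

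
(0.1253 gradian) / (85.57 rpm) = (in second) 0.0002196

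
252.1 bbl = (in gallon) 1.059e+04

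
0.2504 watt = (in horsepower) 0.0003358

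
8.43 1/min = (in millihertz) 140.5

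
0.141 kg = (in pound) 0.3109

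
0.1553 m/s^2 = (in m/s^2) 0.1553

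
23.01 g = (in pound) 0.05073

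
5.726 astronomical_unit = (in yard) 9.368e+11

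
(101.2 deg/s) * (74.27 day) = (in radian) 1.133e+07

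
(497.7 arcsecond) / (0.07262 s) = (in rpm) 0.3173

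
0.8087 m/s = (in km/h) 2.911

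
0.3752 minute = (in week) 3.722e-05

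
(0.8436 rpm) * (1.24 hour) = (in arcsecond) 8.134e+07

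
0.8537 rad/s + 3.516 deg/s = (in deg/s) 52.43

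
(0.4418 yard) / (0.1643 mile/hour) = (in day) 6.366e-05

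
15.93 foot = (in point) 1.376e+04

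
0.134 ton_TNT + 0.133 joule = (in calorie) 1.34e+08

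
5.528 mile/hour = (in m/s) 2.471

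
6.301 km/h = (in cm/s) 175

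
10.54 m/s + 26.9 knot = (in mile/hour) 54.53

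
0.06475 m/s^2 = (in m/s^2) 0.06475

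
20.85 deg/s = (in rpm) 3.475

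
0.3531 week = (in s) 2.136e+05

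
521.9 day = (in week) 74.56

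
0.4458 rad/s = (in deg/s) 25.54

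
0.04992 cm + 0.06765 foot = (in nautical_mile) 1.14e-05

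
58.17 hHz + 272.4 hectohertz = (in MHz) 0.03306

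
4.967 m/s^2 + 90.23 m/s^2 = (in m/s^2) 95.2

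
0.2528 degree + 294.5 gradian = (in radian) 4.63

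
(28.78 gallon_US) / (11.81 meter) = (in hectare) 9.225e-07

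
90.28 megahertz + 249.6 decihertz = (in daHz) 9.028e+06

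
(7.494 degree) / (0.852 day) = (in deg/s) 0.0001018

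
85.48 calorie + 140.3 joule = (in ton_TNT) 1.19e-07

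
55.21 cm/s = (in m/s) 0.5521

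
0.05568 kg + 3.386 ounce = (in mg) 1.517e+05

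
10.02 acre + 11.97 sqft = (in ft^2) 4.365e+05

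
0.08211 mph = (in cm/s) 3.671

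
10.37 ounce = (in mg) 2.94e+05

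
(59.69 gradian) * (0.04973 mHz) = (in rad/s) 4.663e-05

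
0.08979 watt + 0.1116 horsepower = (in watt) 83.31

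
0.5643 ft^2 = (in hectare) 5.243e-06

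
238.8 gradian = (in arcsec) 7.737e+05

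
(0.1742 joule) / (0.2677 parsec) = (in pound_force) 4.741e-18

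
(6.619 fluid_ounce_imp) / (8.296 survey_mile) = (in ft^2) 1.516e-07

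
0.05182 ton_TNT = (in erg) 2.168e+15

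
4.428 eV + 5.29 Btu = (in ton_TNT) 1.334e-06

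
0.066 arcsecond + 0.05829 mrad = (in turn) 9.328e-06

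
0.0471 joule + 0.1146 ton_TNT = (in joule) 4.795e+08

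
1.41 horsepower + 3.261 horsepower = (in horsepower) 4.671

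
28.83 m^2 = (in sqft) 310.3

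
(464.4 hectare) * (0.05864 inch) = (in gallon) 1.827e+06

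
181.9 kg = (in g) 1.819e+05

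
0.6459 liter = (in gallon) 0.1706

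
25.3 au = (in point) 1.073e+16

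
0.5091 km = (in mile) 0.3163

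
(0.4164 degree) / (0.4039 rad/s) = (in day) 2.083e-07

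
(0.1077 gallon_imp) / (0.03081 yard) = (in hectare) 1.738e-06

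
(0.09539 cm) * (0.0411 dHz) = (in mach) 1.151e-08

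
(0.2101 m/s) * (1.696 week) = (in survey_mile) 133.9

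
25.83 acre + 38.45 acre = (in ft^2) 2.8e+06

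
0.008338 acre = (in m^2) 33.74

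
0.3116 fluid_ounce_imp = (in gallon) 0.002339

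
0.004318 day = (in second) 373.1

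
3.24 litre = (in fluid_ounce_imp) 114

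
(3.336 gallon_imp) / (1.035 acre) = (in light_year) 3.827e-22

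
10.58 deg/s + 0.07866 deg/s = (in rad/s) 0.186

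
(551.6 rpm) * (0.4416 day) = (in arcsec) 4.546e+11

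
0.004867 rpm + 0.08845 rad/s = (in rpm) 0.8495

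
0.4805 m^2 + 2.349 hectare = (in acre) 5.805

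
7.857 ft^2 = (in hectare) 7.299e-05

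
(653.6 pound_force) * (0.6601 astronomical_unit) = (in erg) 2.871e+21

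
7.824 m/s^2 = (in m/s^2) 7.824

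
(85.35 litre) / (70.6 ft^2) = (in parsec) 4.217e-19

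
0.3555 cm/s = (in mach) 1.044e-05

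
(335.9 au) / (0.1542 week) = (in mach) 1.582e+06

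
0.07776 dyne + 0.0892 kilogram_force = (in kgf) 0.0892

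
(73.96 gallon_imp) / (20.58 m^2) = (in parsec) 5.295e-19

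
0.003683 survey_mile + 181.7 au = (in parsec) 0.0008809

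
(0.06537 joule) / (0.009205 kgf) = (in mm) 724.2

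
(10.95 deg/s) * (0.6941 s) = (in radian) 0.1327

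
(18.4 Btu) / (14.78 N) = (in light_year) 1.388e-13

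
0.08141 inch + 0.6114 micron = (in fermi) 2.068e+12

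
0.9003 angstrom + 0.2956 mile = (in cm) 4.757e+04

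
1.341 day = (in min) 1931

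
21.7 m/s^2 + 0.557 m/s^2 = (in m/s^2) 22.26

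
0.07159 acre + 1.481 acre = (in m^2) 6283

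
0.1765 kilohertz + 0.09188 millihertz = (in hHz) 1.765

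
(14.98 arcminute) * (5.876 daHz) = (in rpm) 2.445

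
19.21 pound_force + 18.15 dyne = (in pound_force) 19.21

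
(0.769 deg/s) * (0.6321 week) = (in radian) 5131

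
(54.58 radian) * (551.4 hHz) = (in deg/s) 1.724e+08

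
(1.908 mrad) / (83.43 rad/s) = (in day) 2.647e-10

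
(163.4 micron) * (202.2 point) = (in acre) 2.88e-09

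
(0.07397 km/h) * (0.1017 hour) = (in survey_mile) 0.004674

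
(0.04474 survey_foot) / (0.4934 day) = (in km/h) 1.152e-06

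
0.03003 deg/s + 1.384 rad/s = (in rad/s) 1.385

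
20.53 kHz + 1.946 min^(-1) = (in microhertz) 2.053e+10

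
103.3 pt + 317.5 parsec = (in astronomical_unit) 6.549e+07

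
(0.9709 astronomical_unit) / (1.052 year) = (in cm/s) 4.378e+05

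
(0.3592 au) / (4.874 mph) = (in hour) 6.851e+06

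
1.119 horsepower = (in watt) 834.4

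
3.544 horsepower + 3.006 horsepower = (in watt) 4884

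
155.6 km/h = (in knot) 84.02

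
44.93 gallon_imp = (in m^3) 0.2043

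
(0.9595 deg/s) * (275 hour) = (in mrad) 1.658e+07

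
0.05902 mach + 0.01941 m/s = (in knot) 39.1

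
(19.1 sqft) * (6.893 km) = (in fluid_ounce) 4.136e+08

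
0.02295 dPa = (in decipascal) 0.02295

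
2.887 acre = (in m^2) 1.168e+04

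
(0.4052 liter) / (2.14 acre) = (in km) 4.679e-11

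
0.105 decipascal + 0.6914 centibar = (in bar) 0.006914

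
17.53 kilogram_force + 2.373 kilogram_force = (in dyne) 1.952e+07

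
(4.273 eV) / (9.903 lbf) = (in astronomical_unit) 1.039e-31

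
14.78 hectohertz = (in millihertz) 1.478e+06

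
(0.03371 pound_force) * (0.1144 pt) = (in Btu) 5.736e-09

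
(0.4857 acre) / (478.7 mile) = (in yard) 0.00279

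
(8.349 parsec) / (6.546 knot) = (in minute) 1.275e+15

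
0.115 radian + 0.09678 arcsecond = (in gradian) 7.321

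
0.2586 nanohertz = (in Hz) 2.586e-10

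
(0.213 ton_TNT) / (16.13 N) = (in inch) 2.175e+09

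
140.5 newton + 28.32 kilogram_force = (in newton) 418.2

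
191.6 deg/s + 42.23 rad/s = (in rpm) 435.2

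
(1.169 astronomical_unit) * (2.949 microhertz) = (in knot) 1.002e+06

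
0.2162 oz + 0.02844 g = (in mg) 6158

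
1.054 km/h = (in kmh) 1.054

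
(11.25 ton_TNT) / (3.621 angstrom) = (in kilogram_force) 1.326e+19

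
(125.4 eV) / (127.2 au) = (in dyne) 1.056e-25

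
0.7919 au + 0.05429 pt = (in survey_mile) 7.361e+07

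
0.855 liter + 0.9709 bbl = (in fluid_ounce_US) 5248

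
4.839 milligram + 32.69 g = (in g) 32.69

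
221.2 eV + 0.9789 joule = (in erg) 9.789e+06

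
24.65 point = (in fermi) 8.696e+12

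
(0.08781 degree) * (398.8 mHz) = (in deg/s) 0.03502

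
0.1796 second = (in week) 2.97e-07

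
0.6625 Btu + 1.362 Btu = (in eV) 1.333e+22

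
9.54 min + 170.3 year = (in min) 8.951e+07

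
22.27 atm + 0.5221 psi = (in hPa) 2.26e+04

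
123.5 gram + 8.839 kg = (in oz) 316.1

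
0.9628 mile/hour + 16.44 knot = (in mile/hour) 19.88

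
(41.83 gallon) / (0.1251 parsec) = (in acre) 1.014e-20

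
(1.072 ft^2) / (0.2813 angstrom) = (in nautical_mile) 1.912e+06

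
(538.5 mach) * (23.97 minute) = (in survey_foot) 8.652e+08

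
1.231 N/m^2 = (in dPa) 12.31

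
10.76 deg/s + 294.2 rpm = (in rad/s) 31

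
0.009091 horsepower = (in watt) 6.779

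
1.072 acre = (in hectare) 0.4338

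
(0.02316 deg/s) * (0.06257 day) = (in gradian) 139.1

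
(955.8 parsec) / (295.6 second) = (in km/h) 3.592e+17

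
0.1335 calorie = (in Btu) 0.0005294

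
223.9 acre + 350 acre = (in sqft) 2.5e+07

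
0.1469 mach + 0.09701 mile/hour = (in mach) 0.147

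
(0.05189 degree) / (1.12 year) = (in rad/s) 2.564e-11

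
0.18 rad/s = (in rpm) 1.719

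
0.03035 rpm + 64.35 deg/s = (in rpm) 10.76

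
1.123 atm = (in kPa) 113.8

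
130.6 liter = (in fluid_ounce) 4416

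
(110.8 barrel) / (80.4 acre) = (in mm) 0.05414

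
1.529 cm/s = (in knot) 0.02972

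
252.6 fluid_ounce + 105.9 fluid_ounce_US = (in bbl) 0.06669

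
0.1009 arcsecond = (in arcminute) 0.001682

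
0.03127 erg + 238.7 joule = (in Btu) 0.2262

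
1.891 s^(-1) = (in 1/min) 113.5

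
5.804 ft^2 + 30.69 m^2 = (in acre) 0.007717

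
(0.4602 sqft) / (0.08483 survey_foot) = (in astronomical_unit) 1.105e-11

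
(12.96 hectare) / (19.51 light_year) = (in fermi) 702.1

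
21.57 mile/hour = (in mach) 0.02832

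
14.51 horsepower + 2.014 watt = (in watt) 1.082e+04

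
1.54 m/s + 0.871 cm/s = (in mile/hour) 3.464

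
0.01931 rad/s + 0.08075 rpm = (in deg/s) 1.591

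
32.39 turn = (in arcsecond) 4.198e+07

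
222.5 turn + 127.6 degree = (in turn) 222.9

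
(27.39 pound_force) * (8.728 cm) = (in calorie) 2.542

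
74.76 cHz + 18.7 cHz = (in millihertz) 934.6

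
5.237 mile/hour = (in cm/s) 234.1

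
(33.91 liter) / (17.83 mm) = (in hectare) 0.0001902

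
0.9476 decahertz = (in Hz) 9.476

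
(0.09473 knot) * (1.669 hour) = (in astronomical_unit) 1.957e-09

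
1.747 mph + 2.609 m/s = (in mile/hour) 7.583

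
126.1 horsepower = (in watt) 9.403e+04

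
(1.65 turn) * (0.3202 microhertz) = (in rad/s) 3.32e-06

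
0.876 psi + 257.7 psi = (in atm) 17.6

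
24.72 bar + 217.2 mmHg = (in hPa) 2.501e+04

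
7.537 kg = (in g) 7537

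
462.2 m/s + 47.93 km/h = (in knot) 924.3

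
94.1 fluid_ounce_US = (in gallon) 0.7352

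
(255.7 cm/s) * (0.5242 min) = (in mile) 0.04997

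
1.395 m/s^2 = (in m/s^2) 1.395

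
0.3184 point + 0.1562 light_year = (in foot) 4.848e+15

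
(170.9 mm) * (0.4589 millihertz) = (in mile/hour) 0.0001754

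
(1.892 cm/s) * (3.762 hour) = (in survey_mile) 0.1592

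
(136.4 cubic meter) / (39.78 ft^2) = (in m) 36.91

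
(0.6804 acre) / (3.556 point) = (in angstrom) 2.195e+16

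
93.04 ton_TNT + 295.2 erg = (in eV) 2.43e+30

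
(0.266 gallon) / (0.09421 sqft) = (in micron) 1.15e+05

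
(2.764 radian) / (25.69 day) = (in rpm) 1.189e-05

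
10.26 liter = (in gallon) 2.71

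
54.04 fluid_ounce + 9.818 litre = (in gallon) 3.016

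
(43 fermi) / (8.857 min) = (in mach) 2.376e-19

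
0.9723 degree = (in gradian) 1.08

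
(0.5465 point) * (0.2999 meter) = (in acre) 1.429e-08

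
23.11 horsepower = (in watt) 1.723e+04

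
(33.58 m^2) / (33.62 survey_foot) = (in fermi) 3.277e+15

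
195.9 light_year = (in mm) 1.853e+21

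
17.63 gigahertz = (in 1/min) 1.058e+12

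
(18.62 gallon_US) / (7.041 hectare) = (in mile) 6.22e-10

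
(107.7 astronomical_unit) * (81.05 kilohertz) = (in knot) 2.538e+18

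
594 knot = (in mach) 0.8974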